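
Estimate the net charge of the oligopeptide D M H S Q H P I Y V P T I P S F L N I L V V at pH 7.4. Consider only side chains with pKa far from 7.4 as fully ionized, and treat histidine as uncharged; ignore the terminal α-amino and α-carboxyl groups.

-1

Near pH 7.4, K and R contribute +1 each, D and E contribute −1 each, and every other side chain (His included, as stated) is uncharged.
Positive (K, R): none → +0.
Negative (D, E): D1 → −1.
Net charge = (+0) + (−1) = −1.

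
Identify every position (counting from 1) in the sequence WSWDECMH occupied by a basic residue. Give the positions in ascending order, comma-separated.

Lysine (K), arginine (R), and histidine (H) have basic, nitrogen-containing side chains.
Matching residues: H8.

8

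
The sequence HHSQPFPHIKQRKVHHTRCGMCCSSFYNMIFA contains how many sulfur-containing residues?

The sulfur-bearing residues are cysteine (–SH) and methionine (–S–CH₃).
Matching residues: C19, M21, C22, C23, M29.

5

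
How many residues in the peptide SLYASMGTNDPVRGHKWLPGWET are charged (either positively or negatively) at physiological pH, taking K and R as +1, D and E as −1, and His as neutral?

Charged side chains at pH ~7.4: K, R (positive); D, E (negative).
Matching residues: D10, R13, K16, E22.

4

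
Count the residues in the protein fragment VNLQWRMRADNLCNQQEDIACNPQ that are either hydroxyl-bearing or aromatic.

1

Hydroxyl-bearing: S, T, Y. Aromatic: F, W, Y.
Hydroxyl-bearing residues here: none (0).
Aromatic residues here: W5 (1).
(Y belongs to both groups, but none appear in this sequence.) Total = 0 + 1 = 1.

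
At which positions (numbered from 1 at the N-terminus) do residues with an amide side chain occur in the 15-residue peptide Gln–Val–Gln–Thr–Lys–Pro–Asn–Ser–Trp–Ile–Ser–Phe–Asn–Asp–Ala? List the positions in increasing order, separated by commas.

Only N (asparagine) and Q (glutamine) carry a side-chain carboxamide.
Matching residues: Gln1, Gln3, Asn7, Asn13.

1, 3, 7, 13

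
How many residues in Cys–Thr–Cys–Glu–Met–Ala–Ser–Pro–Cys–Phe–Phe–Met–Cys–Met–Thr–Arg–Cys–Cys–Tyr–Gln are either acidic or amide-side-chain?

Acidic: D, E. Amide-side-chain: N, Q.
Acidic residues here: Glu4 (1).
Amide-side-chain residues here: Gln20 (1).
The two groups share no amino acid, so total = 1 + 1 = 2.

2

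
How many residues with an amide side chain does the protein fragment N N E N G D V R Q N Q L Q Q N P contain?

9

The amide-side-chain residues are Asn (N) and Gln (Q).
Matching residues: N1, N2, N4, Q9, N10, Q11, Q13, Q14, N15.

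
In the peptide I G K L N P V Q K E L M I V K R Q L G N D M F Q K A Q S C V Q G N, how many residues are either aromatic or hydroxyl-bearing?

2

Aromatic: F, W, Y. Hydroxyl-bearing: S, T, Y.
Aromatic residues here: F23 (1).
Hydroxyl-bearing residues here: S28 (1).
(Y belongs to both groups, but none appear in this sequence.) Total = 1 + 1 = 2.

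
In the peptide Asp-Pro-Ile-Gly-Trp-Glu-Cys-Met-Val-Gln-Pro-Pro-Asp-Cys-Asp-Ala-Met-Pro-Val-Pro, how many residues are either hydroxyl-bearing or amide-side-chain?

Hydroxyl-bearing: S, T, Y. Amide-side-chain: N, Q.
Hydroxyl-bearing residues here: none (0).
Amide-side-chain residues here: Gln10 (1).
The two groups share no amino acid, so total = 0 + 1 = 1.

1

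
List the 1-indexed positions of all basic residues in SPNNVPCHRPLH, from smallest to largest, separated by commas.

8, 9, 12

Lysine (K), arginine (R), and histidine (H) have basic, nitrogen-containing side chains.
Matching residues: H8, R9, H12.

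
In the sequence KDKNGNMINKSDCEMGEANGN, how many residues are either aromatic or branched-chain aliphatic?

1

Aromatic: F, W, Y. Branched-chain aliphatic: I, L, V.
Aromatic residues here: none (0).
Branched-chain aliphatic residues here: I8 (1).
The two groups share no amino acid, so total = 0 + 1 = 1.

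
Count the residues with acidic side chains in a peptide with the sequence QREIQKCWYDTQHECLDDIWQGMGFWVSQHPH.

5

Aspartate (D) and glutamate (E) have carboxylic-acid side chains and are the acidic amino acids.
Matching residues: E3, D10, E14, D17, D18.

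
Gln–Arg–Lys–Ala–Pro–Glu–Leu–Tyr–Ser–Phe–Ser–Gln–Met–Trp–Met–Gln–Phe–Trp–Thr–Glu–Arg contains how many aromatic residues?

F, W, and Y each carry an aromatic ring on the side chain.
Matching residues: Tyr8, Phe10, Trp14, Phe17, Trp18.

5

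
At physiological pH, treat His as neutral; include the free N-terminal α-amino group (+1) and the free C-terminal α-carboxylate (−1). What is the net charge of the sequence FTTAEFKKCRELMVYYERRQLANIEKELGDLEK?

0

At pH ~7.4 the Lys and Arg side chains are protonated (+1), the Asp and Glu side chains are deprotonated (−1), and with His taken as neutral all other side chains carry no charge.
Positive (K, R): K7, K8, R10, R18, R19, K26, K33 → +7.
Negative (D, E): E5, E11, E17, E25, E27, D30, E32 → −7.
The N-terminus (+1) and C-terminus (−1) cancel.
Net charge = (+7) + (−7) = 0.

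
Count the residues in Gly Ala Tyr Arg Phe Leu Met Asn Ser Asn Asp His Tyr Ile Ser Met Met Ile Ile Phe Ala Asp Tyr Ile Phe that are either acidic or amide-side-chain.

Acidic: D, E. Amide-side-chain: N, Q.
Acidic residues here: Asp11, Asp22 (2).
Amide-side-chain residues here: Asn8, Asn10 (2).
The two groups share no amino acid, so total = 2 + 2 = 4.

4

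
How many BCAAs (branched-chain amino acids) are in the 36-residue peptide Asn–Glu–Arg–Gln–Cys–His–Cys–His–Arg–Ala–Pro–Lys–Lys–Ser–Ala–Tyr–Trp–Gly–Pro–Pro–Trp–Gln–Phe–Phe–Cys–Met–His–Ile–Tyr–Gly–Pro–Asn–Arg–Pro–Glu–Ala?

1

V, L, and I make up the branched-chain aliphatic group.
Matching residues: Ile28.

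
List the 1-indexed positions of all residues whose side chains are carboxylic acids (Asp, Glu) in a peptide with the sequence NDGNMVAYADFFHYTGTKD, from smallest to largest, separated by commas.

2, 10, 19

Matching residues: D2, D10, D19.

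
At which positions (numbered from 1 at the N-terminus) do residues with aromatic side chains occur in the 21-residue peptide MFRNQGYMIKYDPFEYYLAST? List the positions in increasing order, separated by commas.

Phenylalanine (F), tryptophan (W), and tyrosine (Y) have aromatic ring side chains.
Matching residues: F2, Y7, Y11, F14, Y16, Y17.

2, 7, 11, 14, 16, 17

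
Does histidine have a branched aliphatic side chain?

Valine (V), leucine (L), and isoleucine (I) are the branched-chain amino acids.
Histidine is not in this group.

No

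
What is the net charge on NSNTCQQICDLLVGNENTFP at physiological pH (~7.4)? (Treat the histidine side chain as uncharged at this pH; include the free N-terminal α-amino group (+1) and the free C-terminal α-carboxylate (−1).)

The side chains ionized at physiological pH are Lys/Arg (+1) and Asp/Glu (−1); with His treated as neutral, nothing else contributes.
Positive (K, R): none → +0.
Negative (D, E): D10, E16 → −2.
The N-terminus (+1) and C-terminus (−1) cancel.
Net charge = (+0) + (−2) = −2.

-2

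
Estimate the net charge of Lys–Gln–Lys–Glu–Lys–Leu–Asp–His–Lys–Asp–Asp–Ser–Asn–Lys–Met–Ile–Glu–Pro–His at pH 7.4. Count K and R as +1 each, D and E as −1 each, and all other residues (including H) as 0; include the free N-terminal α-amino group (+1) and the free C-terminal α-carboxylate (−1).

Positive (K, R): Lys1, Lys3, Lys5, Lys9, Lys14 → +5.
Negative (D, E): Glu4, Asp7, Asp10, Asp11, Glu17 → −5.
The N-terminus (+1) and C-terminus (−1) cancel.
Net charge = (+5) + (−5) = 0.

0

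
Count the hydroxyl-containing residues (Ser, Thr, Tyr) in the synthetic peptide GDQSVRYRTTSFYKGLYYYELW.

Matching residues: S4, Y7, T9, T10, S11, Y13, Y17, Y18, Y19.

9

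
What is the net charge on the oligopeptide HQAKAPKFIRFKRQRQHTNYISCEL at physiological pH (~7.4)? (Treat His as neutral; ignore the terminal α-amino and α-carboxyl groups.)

+5

At pH ~7.4 the Lys and Arg side chains are protonated (+1), the Asp and Glu side chains are deprotonated (−1), and with His taken as neutral all other side chains carry no charge.
Positive (K, R): K4, K7, R10, K12, R13, R15 → +6.
Negative (D, E): E24 → −1.
Net charge = (+6) + (−1) = +5.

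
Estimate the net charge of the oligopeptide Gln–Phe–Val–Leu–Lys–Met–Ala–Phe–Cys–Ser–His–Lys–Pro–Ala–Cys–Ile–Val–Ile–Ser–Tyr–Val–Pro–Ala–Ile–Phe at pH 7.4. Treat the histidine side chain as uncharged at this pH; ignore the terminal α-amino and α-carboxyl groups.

+2

Near pH 7.4, K and R contribute +1 each, D and E contribute −1 each, and every other side chain (His included, as stated) is uncharged.
Positive (K, R): Lys5, Lys12 → +2.
Negative (D, E): none → −0.
Net charge = (+2) + (−0) = +2.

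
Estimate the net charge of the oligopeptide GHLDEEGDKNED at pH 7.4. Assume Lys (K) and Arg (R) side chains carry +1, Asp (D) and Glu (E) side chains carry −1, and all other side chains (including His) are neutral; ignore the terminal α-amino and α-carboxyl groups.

Positive (K, R): K9 → +1.
Negative (D, E): D4, E5, E6, D8, E11, D12 → −6.
Net charge = (+1) + (−6) = −5.

-5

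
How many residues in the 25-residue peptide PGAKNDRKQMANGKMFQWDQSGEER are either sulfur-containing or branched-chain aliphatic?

2

Sulfur-containing: C, M. Branched-chain aliphatic: I, L, V.
Sulfur-containing residues here: M10, M15 (2).
Branched-chain aliphatic residues here: none (0).
The two groups share no amino acid, so total = 2 + 0 = 2.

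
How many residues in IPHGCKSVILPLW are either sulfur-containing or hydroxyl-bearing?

Sulfur-containing: C, M. Hydroxyl-bearing: S, T, Y.
Sulfur-containing residues here: C5 (1).
Hydroxyl-bearing residues here: S7 (1).
The two groups share no amino acid, so total = 1 + 1 = 2.

2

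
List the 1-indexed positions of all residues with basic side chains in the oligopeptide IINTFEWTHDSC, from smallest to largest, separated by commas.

9

Lysine (K), arginine (R), and histidine (H) have basic, nitrogen-containing side chains.
Matching residues: H9.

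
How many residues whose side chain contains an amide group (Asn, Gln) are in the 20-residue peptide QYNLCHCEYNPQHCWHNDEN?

6

Matching residues: Q1, N3, N10, Q12, N17, N20.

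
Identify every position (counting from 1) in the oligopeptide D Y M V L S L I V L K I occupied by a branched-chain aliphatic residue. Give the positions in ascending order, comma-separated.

V, L, and I make up the branched-chain aliphatic group.
Matching residues: V4, L5, L7, I8, V9, L10, I12.

4, 5, 7, 8, 9, 10, 12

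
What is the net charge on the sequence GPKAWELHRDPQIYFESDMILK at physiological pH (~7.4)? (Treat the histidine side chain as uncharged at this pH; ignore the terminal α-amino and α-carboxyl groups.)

The side chains ionized at physiological pH are Lys/Arg (+1) and Asp/Glu (−1); with His treated as neutral, nothing else contributes.
Positive (K, R): K3, R9, K22 → +3.
Negative (D, E): E6, D10, E16, D18 → −4.
Net charge = (+3) + (−4) = −1.

-1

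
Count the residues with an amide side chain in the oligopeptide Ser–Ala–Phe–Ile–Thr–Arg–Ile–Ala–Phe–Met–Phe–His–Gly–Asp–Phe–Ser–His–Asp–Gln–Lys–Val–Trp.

The amide-side-chain residues are Asn (N) and Gln (Q).
Matching residues: Gln19.

1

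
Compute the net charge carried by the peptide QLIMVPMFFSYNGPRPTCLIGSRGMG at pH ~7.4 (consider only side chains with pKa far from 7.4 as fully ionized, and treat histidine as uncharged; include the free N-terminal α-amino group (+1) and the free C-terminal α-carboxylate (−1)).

The side chains ionized at physiological pH are Lys/Arg (+1) and Asp/Glu (−1); with His treated as neutral, nothing else contributes.
Positive (K, R): R15, R23 → +2.
Negative (D, E): none → −0.
The N-terminus (+1) and C-terminus (−1) cancel.
Net charge = (+2) + (−0) = +2.

+2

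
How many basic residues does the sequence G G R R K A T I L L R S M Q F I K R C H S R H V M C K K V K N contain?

K, R, and H are the three residues with basic side chains (ε-amine, guanidinium, and imidazole respectively).
Matching residues: R3, R4, K5, R11, K17, R18, H20, R22, H23, K27, K28, K30.

12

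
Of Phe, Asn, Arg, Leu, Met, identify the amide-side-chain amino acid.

The amide-side-chain residues are Asn (N) and Gln (Q).
Of the listed options, only Asn belongs to this group.

Asn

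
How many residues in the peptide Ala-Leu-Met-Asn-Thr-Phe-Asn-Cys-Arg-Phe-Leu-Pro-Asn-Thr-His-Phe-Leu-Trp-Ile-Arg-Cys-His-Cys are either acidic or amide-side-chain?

3

Acidic: D, E. Amide-side-chain: N, Q.
Acidic residues here: none (0).
Amide-side-chain residues here: Asn4, Asn7, Asn13 (3).
The two groups share no amino acid, so total = 0 + 3 = 3.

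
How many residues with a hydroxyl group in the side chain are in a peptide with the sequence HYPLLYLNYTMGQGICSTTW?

S, T, and Y are the three residues with a side-chain hydroxyl.
Matching residues: Y2, Y6, Y9, T10, S17, T18, T19.

7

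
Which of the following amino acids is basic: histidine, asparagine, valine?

histidine

Lysine (K), arginine (R), and histidine (H) have basic, nitrogen-containing side chains.
Of the listed options, only histidine belongs to this group.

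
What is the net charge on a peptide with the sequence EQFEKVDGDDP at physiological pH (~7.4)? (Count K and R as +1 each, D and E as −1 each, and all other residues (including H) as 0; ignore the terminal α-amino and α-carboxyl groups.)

Positive (K, R): K5 → +1.
Negative (D, E): E1, E4, D7, D9, D10 → −5.
Net charge = (+1) + (−5) = −4.

-4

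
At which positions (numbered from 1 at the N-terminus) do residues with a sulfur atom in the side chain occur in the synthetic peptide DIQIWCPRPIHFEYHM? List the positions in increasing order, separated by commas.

Only Cys (C) and Met (M) have a sulfur atom in the side chain.
Matching residues: C6, M16.

6, 16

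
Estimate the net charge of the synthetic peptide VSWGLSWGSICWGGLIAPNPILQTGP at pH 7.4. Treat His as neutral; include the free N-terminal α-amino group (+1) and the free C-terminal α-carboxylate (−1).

0

Near pH 7.4, K and R contribute +1 each, D and E contribute −1 each, and every other side chain (His included, as stated) is uncharged.
Positive (K, R): none → +0.
Negative (D, E): none → −0.
The N-terminus (+1) and C-terminus (−1) cancel.
Net charge = (+0) + (−0) = 0.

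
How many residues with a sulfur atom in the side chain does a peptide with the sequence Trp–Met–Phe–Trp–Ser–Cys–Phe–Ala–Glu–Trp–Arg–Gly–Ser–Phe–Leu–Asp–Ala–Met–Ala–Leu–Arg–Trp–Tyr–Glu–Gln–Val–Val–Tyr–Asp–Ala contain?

The sulfur-bearing residues are cysteine (–SH) and methionine (–S–CH₃).
Matching residues: Met2, Cys6, Met18.

3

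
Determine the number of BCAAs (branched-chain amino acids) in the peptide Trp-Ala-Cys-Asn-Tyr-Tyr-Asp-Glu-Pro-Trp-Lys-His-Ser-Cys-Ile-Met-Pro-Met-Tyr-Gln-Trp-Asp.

1

Valine (V), leucine (L), and isoleucine (I) are the branched-chain amino acids.
Matching residues: Ile15.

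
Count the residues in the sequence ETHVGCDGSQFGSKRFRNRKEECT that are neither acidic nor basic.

14

Acidic: D, E. Basic: K, R, H. All other residues are neither.
Matching residues: T2, V4, G5, C6, G8, S9, Q10, F11, G12, S13, F16, N18, C23, T24.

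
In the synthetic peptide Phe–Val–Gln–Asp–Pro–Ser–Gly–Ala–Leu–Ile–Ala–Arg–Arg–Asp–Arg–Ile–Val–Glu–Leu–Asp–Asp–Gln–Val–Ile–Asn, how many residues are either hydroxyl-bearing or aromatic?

Hydroxyl-bearing: S, T, Y. Aromatic: F, W, Y.
Hydroxyl-bearing residues here: Ser6 (1).
Aromatic residues here: Phe1 (1).
(Y belongs to both groups, but none appear in this sequence.) Total = 1 + 1 = 2.

2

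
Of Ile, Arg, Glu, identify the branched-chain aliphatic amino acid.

V, L, and I make up the branched-chain aliphatic group.
Of the listed options, only Ile belongs to this group.

Ile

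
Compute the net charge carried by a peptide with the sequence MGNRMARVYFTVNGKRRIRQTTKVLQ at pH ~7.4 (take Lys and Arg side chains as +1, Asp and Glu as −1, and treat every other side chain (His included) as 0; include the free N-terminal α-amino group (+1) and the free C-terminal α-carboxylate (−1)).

Positive (K, R): R4, R7, K15, R16, R17, R19, K23 → +7.
Negative (D, E): none → −0.
The N-terminus (+1) and C-terminus (−1) cancel.
Net charge = (+7) + (−0) = +7.

+7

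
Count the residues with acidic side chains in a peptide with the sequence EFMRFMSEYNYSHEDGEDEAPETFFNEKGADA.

10

The acidic residues are Asp (D) and Glu (E), whose side chains end in a carboxylate group.
Matching residues: E1, E8, E14, D15, E17, D18, E19, E22, E27, D31.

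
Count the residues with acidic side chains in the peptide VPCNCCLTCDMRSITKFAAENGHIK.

2

Aspartate (D) and glutamate (E) have carboxylic-acid side chains and are the acidic amino acids.
Matching residues: D10, E20.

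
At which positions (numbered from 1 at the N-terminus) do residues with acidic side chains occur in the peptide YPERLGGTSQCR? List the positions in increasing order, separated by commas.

The acidic residues are Asp (D) and Glu (E), whose side chains end in a carboxylate group.
Matching residues: E3.

3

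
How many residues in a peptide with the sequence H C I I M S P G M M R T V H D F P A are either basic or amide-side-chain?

Basic: H, K, R. Amide-side-chain: N, Q.
Basic residues here: H1, R11, H14 (3).
Amide-side-chain residues here: none (0).
The two groups share no amino acid, so total = 3 + 0 = 3.

3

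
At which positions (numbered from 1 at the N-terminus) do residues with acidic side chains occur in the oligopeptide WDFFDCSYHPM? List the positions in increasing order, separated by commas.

The acidic residues are Asp (D) and Glu (E), whose side chains end in a carboxylate group.
Matching residues: D2, D5.

2, 5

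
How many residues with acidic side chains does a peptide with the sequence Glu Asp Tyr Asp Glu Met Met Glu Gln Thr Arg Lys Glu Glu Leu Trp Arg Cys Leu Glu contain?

Only D (aspartate) and E (glutamate) carry a side-chain carboxylic acid.
Matching residues: Glu1, Asp2, Asp4, Glu5, Glu8, Glu13, Glu14, Glu20.

8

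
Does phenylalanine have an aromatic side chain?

The aromatic amino acids are Phe (F, benzyl), Trp (W, indole), and Tyr (Y, phenol).
Phenylalanine is in this group.

Yes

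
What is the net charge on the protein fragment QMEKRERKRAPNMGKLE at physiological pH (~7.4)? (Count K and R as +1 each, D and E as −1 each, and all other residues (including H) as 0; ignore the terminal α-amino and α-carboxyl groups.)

Positive (K, R): K4, R5, R7, K8, R9, K15 → +6.
Negative (D, E): E3, E6, E17 → −3.
Net charge = (+6) + (−3) = +3.

+3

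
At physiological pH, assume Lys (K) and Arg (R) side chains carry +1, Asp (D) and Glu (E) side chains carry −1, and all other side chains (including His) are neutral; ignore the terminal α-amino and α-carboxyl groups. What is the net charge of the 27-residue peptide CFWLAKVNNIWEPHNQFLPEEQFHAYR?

-1

Positive (K, R): K6, R27 → +2.
Negative (D, E): E12, E20, E21 → −3.
Net charge = (+2) + (−3) = −1.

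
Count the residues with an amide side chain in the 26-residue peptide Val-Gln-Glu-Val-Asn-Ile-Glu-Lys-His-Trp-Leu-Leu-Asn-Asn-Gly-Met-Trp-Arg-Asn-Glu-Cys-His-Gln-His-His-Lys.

The amide-side-chain residues are Asn (N) and Gln (Q).
Matching residues: Gln2, Asn5, Asn13, Asn14, Asn19, Gln23.

6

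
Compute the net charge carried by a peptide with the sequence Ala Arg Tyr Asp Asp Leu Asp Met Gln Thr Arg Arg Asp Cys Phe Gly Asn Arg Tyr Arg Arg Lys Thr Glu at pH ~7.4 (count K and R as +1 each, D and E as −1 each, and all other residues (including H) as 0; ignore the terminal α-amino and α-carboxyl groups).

+2

Positive (K, R): Arg2, Arg11, Arg12, Arg18, Arg20, Arg21, Lys22 → +7.
Negative (D, E): Asp4, Asp5, Asp7, Asp13, Glu24 → −5.
Net charge = (+7) + (−5) = +2.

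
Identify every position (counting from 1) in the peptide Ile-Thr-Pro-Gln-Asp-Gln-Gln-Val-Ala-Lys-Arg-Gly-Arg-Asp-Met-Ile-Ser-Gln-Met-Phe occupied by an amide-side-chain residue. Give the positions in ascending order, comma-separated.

Matching residues: Gln4, Gln6, Gln7, Gln18.

4, 6, 7, 18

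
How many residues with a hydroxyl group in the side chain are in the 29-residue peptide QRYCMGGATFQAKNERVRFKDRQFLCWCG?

2

S, T, and Y are the three residues with a side-chain hydroxyl.
Matching residues: Y3, T9.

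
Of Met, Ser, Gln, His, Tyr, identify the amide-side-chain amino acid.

Gln

The amide-side-chain residues are Asn (N) and Gln (Q).
Of the listed options, only Gln belongs to this group.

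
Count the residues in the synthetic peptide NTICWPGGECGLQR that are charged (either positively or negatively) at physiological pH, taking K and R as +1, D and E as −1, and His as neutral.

2

Charged side chains at pH ~7.4: K, R (positive); D, E (negative).
Matching residues: E9, R14.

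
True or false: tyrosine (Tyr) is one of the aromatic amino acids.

True

Phenylalanine (F), tryptophan (W), and tyrosine (Y) have aromatic ring side chains.
Tyrosine is in this group.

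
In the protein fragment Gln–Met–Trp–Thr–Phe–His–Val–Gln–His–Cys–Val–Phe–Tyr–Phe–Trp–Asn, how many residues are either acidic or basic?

Acidic: D, E. Basic: H, K, R.
Acidic residues here: none (0).
Basic residues here: His6, His9 (2).
The two groups share no amino acid, so total = 0 + 2 = 2.

2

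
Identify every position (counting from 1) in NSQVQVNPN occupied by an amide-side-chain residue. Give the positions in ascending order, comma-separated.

Asparagine (N) and glutamine (Q) have uncharged amide side chains.
Matching residues: N1, Q3, Q5, N7, N9.

1, 3, 5, 7, 9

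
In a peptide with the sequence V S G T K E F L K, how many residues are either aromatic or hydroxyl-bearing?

3

Aromatic: F, W, Y. Hydroxyl-bearing: S, T, Y.
Aromatic residues here: F7 (1).
Hydroxyl-bearing residues here: S2, T4 (2).
(Y belongs to both groups, but none appear in this sequence.) Total = 1 + 2 = 3.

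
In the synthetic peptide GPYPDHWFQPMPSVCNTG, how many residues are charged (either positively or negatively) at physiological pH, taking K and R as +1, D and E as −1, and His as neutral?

Charged side chains at pH ~7.4: K, R (positive); D, E (negative).
Matching residues: D5.

1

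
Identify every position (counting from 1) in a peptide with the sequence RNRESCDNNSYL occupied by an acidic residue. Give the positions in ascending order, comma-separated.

4, 7

Aspartate (D) and glutamate (E) have carboxylic-acid side chains and are the acidic amino acids.
Matching residues: E4, D7.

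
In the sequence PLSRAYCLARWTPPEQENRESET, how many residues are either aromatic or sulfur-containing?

Aromatic: F, W, Y. Sulfur-containing: C, M.
Aromatic residues here: Y6, W11 (2).
Sulfur-containing residues here: C7 (1).
The two groups share no amino acid, so total = 2 + 1 = 3.

3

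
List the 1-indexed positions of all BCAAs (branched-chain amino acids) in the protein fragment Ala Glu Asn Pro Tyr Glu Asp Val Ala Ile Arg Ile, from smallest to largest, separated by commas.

V, L, and I make up the branched-chain aliphatic group.
Matching residues: Val8, Ile10, Ile12.

8, 10, 12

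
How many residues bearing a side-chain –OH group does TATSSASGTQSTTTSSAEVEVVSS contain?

14

Serine (S), threonine (T), and tyrosine (Y) each carry a hydroxyl group on the side chain.
Matching residues: T1, T3, S4, S5, S7, T9, S11, T12, T13, T14, S15, S16, S23, S24.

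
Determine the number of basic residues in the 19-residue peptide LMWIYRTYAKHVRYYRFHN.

6

The basic amino acids are Lys (K), Arg (R), and His (H).
Matching residues: R6, K10, H11, R13, R16, H18.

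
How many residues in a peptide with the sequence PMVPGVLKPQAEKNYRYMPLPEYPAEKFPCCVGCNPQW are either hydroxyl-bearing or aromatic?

5

Hydroxyl-bearing: S, T, Y. Aromatic: F, W, Y.
Hydroxyl-bearing residues here: Y15, Y17, Y23 (3).
Aromatic residues here: Y15, Y17, Y23, F28, W38 (5).
Y is in both groups, so the 3 Y residues must not be double-counted.
Total = 3 + 5 − 3 = 5.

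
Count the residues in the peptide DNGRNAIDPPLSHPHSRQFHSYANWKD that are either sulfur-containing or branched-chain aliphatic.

2

Sulfur-containing: C, M. Branched-chain aliphatic: I, L, V.
Sulfur-containing residues here: none (0).
Branched-chain aliphatic residues here: I7, L11 (2).
The two groups share no amino acid, so total = 0 + 2 = 2.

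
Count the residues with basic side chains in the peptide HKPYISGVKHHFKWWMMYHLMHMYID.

K, R, and H are the three residues with basic side chains (ε-amine, guanidinium, and imidazole respectively).
Matching residues: H1, K2, K9, H10, H11, K13, H19, H22.

8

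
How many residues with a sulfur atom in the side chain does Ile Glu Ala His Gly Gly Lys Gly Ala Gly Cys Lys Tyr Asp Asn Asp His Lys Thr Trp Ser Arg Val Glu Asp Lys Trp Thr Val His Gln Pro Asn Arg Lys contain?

Only Cys (C) and Met (M) have a sulfur atom in the side chain.
Matching residues: Cys11.

1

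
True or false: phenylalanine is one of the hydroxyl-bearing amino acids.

The –OH-bearing residues are Ser, Thr (aliphatic alcohols), and Tyr (phenol).
Phenylalanine is not in this group.

False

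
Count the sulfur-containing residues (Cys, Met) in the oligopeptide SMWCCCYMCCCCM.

Matching residues: M2, C4, C5, C6, M8, C9, C10, C11, C12, M13.

10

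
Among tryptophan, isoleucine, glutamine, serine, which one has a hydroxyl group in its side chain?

serine

The –OH-bearing residues are Ser, Thr (aliphatic alcohols), and Tyr (phenol).
Of the listed options, only serine belongs to this group.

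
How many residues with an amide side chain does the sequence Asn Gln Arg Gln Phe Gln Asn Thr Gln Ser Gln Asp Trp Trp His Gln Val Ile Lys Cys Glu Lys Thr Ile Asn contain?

Asparagine (N) and glutamine (Q) have uncharged amide side chains.
Matching residues: Asn1, Gln2, Gln4, Gln6, Asn7, Gln9, Gln11, Gln16, Asn25.

9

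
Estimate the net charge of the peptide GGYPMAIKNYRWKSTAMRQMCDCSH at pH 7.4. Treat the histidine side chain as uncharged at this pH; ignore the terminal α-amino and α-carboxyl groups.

+3

At pH ~7.4 the Lys and Arg side chains are protonated (+1), the Asp and Glu side chains are deprotonated (−1), and with His taken as neutral all other side chains carry no charge.
Positive (K, R): K8, R11, K13, R18 → +4.
Negative (D, E): D22 → −1.
Net charge = (+4) + (−1) = +3.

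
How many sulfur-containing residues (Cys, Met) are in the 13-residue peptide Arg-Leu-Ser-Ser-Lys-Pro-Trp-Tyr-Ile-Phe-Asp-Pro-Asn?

0

None of the 13 residues belong to this group.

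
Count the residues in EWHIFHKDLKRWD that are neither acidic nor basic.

Acidic: D, E. Basic: K, R, H. All other residues are neither.
Matching residues: W2, I4, F5, L9, W12.

5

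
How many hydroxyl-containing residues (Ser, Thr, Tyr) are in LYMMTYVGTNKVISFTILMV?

Matching residues: Y2, T5, Y6, T9, S14, T16.

6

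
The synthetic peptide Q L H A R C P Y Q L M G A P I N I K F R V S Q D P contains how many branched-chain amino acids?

V, L, and I make up the branched-chain aliphatic group.
Matching residues: L2, L10, I15, I17, V21.

5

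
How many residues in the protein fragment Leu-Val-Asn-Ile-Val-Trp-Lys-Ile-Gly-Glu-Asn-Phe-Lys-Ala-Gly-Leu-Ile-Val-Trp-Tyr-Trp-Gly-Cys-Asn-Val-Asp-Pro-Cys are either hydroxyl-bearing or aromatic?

5

Hydroxyl-bearing: S, T, Y. Aromatic: F, W, Y.
Hydroxyl-bearing residues here: Tyr20 (1).
Aromatic residues here: Trp6, Phe12, Trp19, Tyr20, Trp21 (5).
Y is in both groups, so the 1 Y residue must not be double-counted.
Total = 1 + 5 − 1 = 5.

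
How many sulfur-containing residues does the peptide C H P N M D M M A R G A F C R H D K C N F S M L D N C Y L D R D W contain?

8

Only Cys (C) and Met (M) have a sulfur atom in the side chain.
Matching residues: C1, M5, M7, M8, C14, C19, M23, C27.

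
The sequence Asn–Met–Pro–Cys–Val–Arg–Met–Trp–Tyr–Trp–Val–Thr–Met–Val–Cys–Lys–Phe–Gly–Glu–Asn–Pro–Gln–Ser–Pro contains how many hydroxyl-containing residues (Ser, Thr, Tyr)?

3

Matching residues: Tyr9, Thr12, Ser23.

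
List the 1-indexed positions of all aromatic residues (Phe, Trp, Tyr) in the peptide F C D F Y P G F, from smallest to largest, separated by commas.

1, 4, 5, 8

Matching residues: F1, F4, Y5, F8.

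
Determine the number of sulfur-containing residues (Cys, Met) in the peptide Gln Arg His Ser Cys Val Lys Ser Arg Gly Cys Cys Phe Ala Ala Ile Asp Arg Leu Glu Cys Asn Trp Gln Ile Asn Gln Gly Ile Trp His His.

4

Matching residues: Cys5, Cys11, Cys12, Cys21.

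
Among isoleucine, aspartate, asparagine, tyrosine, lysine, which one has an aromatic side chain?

The aromatic amino acids are Phe (F, benzyl), Trp (W, indole), and Tyr (Y, phenol).
Of the listed options, only tyrosine belongs to this group.

tyrosine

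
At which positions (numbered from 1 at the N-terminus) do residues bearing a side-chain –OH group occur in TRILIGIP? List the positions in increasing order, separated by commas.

1

Serine (S), threonine (T), and tyrosine (Y) each carry a hydroxyl group on the side chain.
Matching residues: T1.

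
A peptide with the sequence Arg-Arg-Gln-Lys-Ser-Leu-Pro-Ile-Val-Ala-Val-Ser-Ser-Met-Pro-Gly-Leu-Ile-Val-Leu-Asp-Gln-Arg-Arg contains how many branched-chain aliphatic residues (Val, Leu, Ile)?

8

Matching residues: Leu6, Ile8, Val9, Val11, Leu17, Ile18, Val19, Leu20.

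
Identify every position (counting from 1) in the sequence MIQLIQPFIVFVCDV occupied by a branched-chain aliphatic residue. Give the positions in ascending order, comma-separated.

2, 4, 5, 9, 10, 12, 15

Valine (V), leucine (L), and isoleucine (I) are the branched-chain amino acids.
Matching residues: I2, L4, I5, I9, V10, V12, V15.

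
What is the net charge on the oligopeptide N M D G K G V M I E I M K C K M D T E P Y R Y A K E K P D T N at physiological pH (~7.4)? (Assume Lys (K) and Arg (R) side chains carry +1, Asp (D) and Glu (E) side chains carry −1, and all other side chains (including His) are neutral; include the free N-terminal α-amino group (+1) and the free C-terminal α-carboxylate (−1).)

Positive (K, R): K5, K13, K15, R22, K25, K27 → +6.
Negative (D, E): D3, E10, D17, E19, E26, D29 → −6.
The N-terminus (+1) and C-terminus (−1) cancel.
Net charge = (+6) + (−6) = 0.

0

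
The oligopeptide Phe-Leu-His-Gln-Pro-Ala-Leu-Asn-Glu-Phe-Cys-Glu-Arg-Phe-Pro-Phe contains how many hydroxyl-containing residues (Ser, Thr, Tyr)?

None of the 16 residues belong to this group.

0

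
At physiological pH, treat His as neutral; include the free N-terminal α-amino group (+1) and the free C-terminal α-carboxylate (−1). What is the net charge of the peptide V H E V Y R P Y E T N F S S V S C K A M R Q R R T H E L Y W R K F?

The side chains ionized at physiological pH are Lys/Arg (+1) and Asp/Glu (−1); with His treated as neutral, nothing else contributes.
Positive (K, R): R6, K18, R21, R23, R24, R31, K32 → +7.
Negative (D, E): E3, E9, E27 → −3.
The N-terminus (+1) and C-terminus (−1) cancel.
Net charge = (+7) + (−3) = +4.

+4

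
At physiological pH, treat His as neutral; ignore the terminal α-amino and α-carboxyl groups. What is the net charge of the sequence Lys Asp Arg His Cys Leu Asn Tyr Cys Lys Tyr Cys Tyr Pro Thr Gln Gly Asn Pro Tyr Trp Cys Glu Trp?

At pH ~7.4 the Lys and Arg side chains are protonated (+1), the Asp and Glu side chains are deprotonated (−1), and with His taken as neutral all other side chains carry no charge.
Positive (K, R): Lys1, Arg3, Lys10 → +3.
Negative (D, E): Asp2, Glu23 → −2.
Net charge = (+3) + (−2) = +1.

+1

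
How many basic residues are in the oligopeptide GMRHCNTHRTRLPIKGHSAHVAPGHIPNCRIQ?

K, R, and H are the three residues with basic side chains (ε-amine, guanidinium, and imidazole respectively).
Matching residues: R3, H4, H8, R9, R11, K15, H17, H20, H25, R30.

10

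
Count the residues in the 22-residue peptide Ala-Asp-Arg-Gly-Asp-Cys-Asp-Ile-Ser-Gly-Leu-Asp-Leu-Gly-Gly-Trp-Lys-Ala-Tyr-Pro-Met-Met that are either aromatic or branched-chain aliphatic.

5

Aromatic: F, W, Y. Branched-chain aliphatic: I, L, V.
Aromatic residues here: Trp16, Tyr19 (2).
Branched-chain aliphatic residues here: Ile8, Leu11, Leu13 (3).
The two groups share no amino acid, so total = 2 + 3 = 5.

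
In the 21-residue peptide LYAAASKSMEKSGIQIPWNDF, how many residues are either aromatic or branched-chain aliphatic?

Aromatic: F, W, Y. Branched-chain aliphatic: I, L, V.
Aromatic residues here: Y2, W18, F21 (3).
Branched-chain aliphatic residues here: L1, I14, I16 (3).
The two groups share no amino acid, so total = 3 + 3 = 6.

6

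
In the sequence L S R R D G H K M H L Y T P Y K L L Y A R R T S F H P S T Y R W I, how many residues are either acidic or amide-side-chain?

Acidic: D, E. Amide-side-chain: N, Q.
Acidic residues here: D5 (1).
Amide-side-chain residues here: none (0).
The two groups share no amino acid, so total = 1 + 0 = 1.

1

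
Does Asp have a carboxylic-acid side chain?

Yes

Aspartate (D) and glutamate (E) have carboxylic-acid side chains and are the acidic amino acids.
Aspartate is in this group.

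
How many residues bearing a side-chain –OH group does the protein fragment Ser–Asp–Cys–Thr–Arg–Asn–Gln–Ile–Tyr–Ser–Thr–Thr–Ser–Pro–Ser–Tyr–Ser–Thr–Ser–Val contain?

12

The –OH-bearing residues are Ser, Thr (aliphatic alcohols), and Tyr (phenol).
Matching residues: Ser1, Thr4, Tyr9, Ser10, Thr11, Thr12, Ser13, Ser15, Tyr16, Ser17, Thr18, Ser19.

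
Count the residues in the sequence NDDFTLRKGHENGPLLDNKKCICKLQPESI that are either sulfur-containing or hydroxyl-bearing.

Sulfur-containing: C, M. Hydroxyl-bearing: S, T, Y.
Sulfur-containing residues here: C21, C23 (2).
Hydroxyl-bearing residues here: T5, S29 (2).
The two groups share no amino acid, so total = 2 + 2 = 4.

4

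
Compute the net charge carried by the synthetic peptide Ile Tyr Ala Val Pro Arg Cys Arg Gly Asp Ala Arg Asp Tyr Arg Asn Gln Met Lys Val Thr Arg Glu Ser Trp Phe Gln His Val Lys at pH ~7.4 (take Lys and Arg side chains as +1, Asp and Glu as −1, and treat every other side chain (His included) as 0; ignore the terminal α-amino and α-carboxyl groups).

+4

Positive (K, R): Arg6, Arg8, Arg12, Arg15, Lys19, Arg22, Lys30 → +7.
Negative (D, E): Asp10, Asp13, Glu23 → −3.
Net charge = (+7) + (−3) = +4.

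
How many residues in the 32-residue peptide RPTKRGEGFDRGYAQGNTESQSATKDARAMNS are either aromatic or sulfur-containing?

3

Aromatic: F, W, Y. Sulfur-containing: C, M.
Aromatic residues here: F9, Y13 (2).
Sulfur-containing residues here: M30 (1).
The two groups share no amino acid, so total = 2 + 1 = 3.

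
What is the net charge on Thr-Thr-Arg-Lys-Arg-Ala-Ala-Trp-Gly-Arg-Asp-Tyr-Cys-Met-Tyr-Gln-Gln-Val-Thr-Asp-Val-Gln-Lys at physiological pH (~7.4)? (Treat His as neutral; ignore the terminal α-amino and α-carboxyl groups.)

Near pH 7.4, K and R contribute +1 each, D and E contribute −1 each, and every other side chain (His included, as stated) is uncharged.
Positive (K, R): Arg3, Lys4, Arg5, Arg10, Lys23 → +5.
Negative (D, E): Asp11, Asp20 → −2.
Net charge = (+5) + (−2) = +3.

+3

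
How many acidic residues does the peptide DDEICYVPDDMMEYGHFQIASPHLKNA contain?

6

The acidic residues are Asp (D) and Glu (E), whose side chains end in a carboxylate group.
Matching residues: D1, D2, E3, D9, D10, E13.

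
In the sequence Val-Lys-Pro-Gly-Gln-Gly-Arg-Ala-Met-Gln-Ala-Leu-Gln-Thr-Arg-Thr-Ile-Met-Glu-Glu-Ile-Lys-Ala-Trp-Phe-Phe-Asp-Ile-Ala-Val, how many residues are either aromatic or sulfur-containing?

Aromatic: F, W, Y. Sulfur-containing: C, M.
Aromatic residues here: Trp24, Phe25, Phe26 (3).
Sulfur-containing residues here: Met9, Met18 (2).
The two groups share no amino acid, so total = 3 + 2 = 5.

5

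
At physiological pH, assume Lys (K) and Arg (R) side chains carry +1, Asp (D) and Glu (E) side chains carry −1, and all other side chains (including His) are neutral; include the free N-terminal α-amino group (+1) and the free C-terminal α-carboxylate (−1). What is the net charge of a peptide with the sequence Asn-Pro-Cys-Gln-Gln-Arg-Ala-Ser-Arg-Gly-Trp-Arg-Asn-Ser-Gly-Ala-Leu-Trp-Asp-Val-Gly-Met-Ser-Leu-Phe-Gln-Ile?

Positive (K, R): Arg6, Arg9, Arg12 → +3.
Negative (D, E): Asp19 → −1.
The N-terminus (+1) and C-terminus (−1) cancel.
Net charge = (+3) + (−1) = +2.

+2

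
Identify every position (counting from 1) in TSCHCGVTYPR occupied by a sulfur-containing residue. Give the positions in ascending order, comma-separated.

3, 5

Only Cys (C) and Met (M) have a sulfur atom in the side chain.
Matching residues: C3, C5.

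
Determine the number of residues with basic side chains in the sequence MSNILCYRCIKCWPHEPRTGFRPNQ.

K, R, and H are the three residues with basic side chains (ε-amine, guanidinium, and imidazole respectively).
Matching residues: R8, K11, H15, R18, R22.

5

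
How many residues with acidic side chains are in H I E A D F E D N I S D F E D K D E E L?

Aspartate (D) and glutamate (E) have carboxylic-acid side chains and are the acidic amino acids.
Matching residues: E3, D5, E7, D8, D12, E14, D15, D17, E18, E19.

10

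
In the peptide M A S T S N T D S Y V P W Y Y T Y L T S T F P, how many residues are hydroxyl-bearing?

S, T, and Y are the three residues with a side-chain hydroxyl.
Matching residues: S3, T4, S5, T7, S9, Y10, Y14, Y15, T16, Y17, T19, S20, T21.

13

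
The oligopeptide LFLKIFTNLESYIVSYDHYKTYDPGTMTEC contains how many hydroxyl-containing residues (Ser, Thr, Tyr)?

Matching residues: T7, S11, Y12, S15, Y16, Y19, T21, Y22, T26, T28.

10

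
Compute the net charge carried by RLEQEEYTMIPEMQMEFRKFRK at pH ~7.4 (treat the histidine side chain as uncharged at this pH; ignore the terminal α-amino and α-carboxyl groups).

Near pH 7.4, K and R contribute +1 each, D and E contribute −1 each, and every other side chain (His included, as stated) is uncharged.
Positive (K, R): R1, R18, K19, R21, K22 → +5.
Negative (D, E): E3, E5, E6, E12, E16 → −5.
Net charge = (+5) + (−5) = 0.

0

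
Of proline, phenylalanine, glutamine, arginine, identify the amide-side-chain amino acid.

glutamine

Only N (asparagine) and Q (glutamine) carry a side-chain carboxamide.
Of the listed options, only glutamine belongs to this group.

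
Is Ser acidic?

No

Only D (aspartate) and E (glutamate) carry a side-chain carboxylic acid.
Serine is not in this group.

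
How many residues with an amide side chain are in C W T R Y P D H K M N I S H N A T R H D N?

Only N (asparagine) and Q (glutamine) carry a side-chain carboxamide.
Matching residues: N11, N15, N21.

3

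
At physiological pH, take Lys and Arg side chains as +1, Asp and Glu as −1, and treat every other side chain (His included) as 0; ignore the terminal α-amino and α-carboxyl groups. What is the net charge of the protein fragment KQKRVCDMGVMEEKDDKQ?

Positive (K, R): K1, K3, R4, K14, K17 → +5.
Negative (D, E): D7, E12, E13, D15, D16 → −5.
Net charge = (+5) + (−5) = 0.

0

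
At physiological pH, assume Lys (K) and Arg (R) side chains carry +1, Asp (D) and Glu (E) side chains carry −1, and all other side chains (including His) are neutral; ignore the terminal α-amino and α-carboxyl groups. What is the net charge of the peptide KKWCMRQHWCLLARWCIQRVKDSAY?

+5

Positive (K, R): K1, K2, R6, R14, R19, K21 → +6.
Negative (D, E): D22 → −1.
Net charge = (+6) + (−1) = +5.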